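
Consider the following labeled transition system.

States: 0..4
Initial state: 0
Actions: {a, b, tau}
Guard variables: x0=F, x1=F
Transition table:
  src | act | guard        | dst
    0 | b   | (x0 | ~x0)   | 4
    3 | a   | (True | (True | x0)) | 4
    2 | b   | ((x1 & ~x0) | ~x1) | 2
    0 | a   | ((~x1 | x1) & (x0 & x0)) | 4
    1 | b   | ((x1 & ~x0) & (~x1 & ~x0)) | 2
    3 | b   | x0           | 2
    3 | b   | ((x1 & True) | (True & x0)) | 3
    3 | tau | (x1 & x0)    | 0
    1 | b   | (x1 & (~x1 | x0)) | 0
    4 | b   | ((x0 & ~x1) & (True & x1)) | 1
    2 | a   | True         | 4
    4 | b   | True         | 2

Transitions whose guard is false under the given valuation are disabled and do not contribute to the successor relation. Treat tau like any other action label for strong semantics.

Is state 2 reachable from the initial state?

Answer: REACHABLE

Analysis:
After dropping false guards: 5 live edges.
L0 = {0}
L1 = {4}  total {0,4}
L2 = {2}  total {0,2,4}
Reachable = {0,2,4}
witness 2: b·b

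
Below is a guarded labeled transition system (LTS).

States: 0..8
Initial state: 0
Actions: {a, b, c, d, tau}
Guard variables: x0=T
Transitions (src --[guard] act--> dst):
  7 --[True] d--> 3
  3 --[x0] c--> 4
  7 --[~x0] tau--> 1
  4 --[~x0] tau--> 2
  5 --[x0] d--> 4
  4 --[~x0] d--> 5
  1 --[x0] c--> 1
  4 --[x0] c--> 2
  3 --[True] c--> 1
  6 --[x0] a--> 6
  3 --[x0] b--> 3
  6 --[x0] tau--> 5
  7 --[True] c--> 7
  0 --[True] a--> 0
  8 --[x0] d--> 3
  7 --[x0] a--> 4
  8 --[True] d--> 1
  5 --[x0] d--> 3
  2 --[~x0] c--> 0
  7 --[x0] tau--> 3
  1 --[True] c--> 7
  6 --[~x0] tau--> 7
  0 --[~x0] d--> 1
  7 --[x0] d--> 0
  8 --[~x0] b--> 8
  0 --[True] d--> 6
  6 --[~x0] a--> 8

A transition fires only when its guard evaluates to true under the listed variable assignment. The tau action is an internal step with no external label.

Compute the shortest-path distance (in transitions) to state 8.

Breadth-first toward 8:
  L0 = {0}
  L1 = {6}
  L2 = {5}
  L3 = {3,4}
  L4 = {1,2}
  L5 = {7}
8 never appears.

Answer: UNREACHABLE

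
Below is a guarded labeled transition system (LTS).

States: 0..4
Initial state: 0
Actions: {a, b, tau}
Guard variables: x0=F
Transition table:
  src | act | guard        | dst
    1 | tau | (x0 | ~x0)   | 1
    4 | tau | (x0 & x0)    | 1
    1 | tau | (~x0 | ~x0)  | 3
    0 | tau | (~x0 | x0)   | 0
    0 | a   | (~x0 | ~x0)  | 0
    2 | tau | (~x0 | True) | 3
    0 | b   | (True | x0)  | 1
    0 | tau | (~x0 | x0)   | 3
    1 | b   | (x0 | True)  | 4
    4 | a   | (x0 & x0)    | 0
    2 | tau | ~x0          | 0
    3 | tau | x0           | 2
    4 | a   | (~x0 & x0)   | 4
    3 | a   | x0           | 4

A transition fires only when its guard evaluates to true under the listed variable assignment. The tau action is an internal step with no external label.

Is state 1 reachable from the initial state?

Guard filter leaves 9 enabled edge(s).
depth 0: {0}
depth 1: {1,3}  cumulative {0,1,3}
depth 2: {4}  cumulative {0,1,3,4}
Reachable = {0,1,3,4}
witness 1: b

Answer: REACHABLE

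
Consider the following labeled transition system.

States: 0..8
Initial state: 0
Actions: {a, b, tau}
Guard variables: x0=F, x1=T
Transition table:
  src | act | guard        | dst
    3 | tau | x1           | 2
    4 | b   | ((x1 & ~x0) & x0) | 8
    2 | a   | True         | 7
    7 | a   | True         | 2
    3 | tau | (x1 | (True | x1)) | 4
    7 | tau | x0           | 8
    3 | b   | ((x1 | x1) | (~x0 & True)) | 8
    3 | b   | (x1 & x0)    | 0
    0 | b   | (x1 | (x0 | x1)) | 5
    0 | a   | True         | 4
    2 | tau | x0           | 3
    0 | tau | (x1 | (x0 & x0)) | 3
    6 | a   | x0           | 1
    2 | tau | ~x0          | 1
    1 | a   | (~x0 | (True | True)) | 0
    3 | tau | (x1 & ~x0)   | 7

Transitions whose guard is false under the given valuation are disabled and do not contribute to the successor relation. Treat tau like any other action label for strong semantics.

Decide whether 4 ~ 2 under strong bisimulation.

Answer: NOT BISIMILAR

Analysis:
Compute ~ classes (split until stable):
  π0 = {{0,1,2,3,4,5,6,7,8}}
  π1 = {{0},{1,7},{2},{3},{4,5,6,8}}
  π2 = {{0},{1},{2},{3},{4,5,6,8},{7}}
6 equivalence class(es) (converged in 3)
class of 4: {4,5,6,8}; class of 2: {2}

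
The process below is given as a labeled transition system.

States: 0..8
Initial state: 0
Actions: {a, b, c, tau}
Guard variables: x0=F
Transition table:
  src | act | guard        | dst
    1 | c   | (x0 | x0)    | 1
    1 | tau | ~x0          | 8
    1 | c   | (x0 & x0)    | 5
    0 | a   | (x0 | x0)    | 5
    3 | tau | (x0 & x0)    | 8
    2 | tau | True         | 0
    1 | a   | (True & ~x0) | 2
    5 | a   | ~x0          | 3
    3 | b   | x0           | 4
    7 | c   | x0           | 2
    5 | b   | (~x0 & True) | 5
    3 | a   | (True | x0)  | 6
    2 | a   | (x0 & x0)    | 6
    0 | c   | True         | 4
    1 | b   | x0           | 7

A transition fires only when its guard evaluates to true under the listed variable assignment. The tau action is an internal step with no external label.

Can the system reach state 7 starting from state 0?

Guard filter leaves 7 enabled edge(s).
L0 = {0}
L1 = {4}  cumulative {0,4}
Reach set: {0,4}

Answer: UNREACHABLE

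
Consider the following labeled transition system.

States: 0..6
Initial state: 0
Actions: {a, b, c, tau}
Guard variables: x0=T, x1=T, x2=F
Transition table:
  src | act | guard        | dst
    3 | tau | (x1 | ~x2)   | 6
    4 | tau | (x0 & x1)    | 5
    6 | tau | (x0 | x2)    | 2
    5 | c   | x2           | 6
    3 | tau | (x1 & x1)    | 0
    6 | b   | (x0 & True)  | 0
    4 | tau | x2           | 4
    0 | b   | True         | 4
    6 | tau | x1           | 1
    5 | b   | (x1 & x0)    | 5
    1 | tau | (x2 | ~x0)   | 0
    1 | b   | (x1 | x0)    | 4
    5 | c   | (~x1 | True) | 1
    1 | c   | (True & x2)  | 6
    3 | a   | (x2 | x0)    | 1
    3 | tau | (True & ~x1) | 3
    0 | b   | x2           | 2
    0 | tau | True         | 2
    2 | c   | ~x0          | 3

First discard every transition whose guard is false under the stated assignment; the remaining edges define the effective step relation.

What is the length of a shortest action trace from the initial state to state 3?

Layered search for 3:
  Layer 0: {0}
  Layer 1: {2,4}
  Layer 2: {5}
  Layer 3: {1}
3 never appears.

Answer: UNREACHABLE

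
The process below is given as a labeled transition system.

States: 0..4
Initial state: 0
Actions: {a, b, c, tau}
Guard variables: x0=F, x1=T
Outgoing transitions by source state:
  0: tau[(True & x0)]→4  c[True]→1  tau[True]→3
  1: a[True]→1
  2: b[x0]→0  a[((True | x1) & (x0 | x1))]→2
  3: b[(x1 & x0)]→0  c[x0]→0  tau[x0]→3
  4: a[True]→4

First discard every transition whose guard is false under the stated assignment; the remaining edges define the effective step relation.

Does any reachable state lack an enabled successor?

Reachable = {0,1,3}
  0: c→1  tau→3  [2 exit(s)]
  1: a→1  [1 exit(s)]
  3: ∅  [STUCK]
Path to 3: tau

Answer: DEADLOCK at state 3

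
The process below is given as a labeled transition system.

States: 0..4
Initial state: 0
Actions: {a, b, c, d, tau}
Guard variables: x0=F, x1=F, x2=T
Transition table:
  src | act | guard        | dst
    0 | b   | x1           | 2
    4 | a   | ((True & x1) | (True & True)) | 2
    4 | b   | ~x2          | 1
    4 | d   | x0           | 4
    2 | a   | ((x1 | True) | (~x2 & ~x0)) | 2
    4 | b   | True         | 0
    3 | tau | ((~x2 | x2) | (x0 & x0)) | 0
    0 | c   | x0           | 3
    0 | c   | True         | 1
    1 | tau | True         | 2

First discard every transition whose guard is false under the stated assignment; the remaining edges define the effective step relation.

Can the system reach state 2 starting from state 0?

Answer: REACHABLE

Analysis:
6 transition(s) survive guard evaluation.
Layer 0: {0}
Layer 1: {1}  cumulative {0,1}
Layer 2: {2}  cumulative {0,1,2}
Reachable = {0,1,2}
witness 2: c·tau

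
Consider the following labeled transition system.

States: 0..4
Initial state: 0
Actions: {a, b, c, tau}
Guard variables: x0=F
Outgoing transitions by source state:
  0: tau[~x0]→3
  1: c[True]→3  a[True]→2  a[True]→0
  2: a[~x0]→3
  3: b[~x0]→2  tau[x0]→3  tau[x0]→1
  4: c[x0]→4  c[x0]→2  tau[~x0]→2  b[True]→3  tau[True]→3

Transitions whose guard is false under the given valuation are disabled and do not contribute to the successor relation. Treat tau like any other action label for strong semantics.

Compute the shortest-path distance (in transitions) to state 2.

BFS to 2:
  L0 = {0}
  L1 = {3}
  L2 = {2}
2 enters at depth 2; path tau·b

Answer: 2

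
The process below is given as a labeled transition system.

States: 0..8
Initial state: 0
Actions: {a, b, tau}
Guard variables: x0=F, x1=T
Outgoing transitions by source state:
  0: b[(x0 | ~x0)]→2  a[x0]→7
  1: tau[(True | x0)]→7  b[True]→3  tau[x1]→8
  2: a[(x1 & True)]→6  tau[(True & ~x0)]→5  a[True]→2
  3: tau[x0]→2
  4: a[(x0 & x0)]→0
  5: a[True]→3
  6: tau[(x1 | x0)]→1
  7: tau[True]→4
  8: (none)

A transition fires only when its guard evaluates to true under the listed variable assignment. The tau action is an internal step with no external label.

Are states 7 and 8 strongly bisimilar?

Answer: NOT BISIMILAR

Trace:
Refine partition for ~:
  P[0] = {{0,1,2,3,4,5,6,7,8}}
  P[1] = {{0},{1},{2},{3,4,8},{5},{6,7}}
  P[2] = {{0},{1},{2},{3,4,8},{5},{6},{7}}
stable after 3 split(s): 7 block(s)
class of 7: {7}; class of 8: {3,4,8}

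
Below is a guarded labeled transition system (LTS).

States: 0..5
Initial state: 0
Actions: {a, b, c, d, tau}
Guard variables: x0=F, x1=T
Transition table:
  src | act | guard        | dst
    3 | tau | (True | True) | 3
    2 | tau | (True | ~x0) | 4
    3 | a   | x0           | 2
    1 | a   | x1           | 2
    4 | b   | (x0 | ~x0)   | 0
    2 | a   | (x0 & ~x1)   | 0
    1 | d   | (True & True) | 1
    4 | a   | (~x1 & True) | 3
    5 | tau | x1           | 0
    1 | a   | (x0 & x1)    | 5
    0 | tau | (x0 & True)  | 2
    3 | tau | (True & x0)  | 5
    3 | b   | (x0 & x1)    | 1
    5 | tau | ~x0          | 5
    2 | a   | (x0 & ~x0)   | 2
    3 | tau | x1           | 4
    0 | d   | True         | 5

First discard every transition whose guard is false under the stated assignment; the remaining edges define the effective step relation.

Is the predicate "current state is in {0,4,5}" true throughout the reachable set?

Answer: INVARIANT HOLDS

Working:
Allowed set {0,4,5}
R = {0,5}
  0: ✓
  5: ✓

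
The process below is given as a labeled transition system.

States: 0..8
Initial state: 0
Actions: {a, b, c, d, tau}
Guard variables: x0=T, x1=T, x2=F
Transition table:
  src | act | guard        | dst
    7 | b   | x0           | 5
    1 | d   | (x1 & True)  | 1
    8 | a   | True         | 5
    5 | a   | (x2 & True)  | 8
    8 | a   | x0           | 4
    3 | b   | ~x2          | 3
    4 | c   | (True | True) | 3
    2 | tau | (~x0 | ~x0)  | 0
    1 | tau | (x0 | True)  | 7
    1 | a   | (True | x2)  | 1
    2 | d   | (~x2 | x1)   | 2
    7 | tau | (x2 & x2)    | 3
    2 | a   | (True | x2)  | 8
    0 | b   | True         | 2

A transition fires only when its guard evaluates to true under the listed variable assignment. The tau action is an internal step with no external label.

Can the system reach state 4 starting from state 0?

Answer: REACHABLE

Analysis:
Guard filter leaves 11 enabled edge(s).
Layer 0: {0}
Layer 1: {2}  cumulative {0,2}
Layer 2: {8}  cumulative {0,2,8}
Layer 3: {4,5}  cumulative {0,2,4,5,8}
Layer 4: {3}  cumulative {0,2,3,4,5,8}
Reachable = {0,2,3,4,5,8}
Path to 4: b·a·a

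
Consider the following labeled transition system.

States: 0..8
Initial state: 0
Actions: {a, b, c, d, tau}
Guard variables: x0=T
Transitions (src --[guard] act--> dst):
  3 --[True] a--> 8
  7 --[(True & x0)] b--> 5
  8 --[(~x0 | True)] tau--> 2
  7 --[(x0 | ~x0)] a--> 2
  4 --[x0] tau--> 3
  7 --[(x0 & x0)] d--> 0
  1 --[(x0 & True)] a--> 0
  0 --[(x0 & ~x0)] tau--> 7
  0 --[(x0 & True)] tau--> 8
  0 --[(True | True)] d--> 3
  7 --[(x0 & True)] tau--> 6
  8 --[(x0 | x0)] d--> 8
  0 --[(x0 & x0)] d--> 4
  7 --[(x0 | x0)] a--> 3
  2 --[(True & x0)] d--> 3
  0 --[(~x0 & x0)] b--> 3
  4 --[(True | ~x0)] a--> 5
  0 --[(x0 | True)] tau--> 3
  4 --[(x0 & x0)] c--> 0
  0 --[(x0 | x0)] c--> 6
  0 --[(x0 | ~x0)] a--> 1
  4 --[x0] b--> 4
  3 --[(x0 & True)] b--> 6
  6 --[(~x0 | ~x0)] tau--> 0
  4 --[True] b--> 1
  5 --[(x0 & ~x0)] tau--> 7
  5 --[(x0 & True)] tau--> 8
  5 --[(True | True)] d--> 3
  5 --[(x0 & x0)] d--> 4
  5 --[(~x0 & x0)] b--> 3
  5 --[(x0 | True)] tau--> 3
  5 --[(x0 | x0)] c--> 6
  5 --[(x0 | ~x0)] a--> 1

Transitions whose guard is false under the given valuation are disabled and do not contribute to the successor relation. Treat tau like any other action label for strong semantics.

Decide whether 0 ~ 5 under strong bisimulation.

Answer: BISIMILAR

Analysis:
Refine partition for ~:
  round 0: {{0,1,2,3,4,5,6,7,8}}
  round 1: {{0,5},{1},{2},{3},{4},{6},{7},{8}}
stable after 2 split(s): 8 block(s)
class of 0: {0,5}; class of 5: {0,5}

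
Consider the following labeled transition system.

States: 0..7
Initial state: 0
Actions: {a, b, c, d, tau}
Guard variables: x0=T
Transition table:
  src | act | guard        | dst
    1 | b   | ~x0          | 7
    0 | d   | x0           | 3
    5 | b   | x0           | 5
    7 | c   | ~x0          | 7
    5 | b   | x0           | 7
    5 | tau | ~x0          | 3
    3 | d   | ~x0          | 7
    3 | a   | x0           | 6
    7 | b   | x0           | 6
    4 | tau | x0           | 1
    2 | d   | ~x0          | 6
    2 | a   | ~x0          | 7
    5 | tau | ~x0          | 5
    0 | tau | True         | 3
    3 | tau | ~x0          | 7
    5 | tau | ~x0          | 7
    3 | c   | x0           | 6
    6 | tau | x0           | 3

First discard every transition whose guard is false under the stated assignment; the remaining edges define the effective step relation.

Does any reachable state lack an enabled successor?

Reachable = {0,3,6}
  0: d→3  tau→3  [deg 2]
  3: a→6  c→6  [deg 2]
  6: tau→3  [deg 1]

Answer: DEADLOCK-FREE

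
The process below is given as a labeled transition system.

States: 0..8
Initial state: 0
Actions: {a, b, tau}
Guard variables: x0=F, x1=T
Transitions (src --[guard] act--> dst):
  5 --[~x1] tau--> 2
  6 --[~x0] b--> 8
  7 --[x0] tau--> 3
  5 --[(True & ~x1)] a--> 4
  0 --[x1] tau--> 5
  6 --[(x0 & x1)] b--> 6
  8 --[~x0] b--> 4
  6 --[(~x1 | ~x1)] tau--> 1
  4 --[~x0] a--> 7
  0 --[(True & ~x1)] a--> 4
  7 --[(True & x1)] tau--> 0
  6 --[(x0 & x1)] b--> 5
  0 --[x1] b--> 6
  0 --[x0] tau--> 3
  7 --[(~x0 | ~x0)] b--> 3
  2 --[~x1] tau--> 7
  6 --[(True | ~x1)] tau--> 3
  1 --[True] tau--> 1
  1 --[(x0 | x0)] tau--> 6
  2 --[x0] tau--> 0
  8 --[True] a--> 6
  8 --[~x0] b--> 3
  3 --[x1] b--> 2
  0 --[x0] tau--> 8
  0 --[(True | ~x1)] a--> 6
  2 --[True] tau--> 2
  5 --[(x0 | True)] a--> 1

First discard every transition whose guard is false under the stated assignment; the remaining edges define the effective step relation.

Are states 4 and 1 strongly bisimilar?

Answer: NOT BISIMILAR

Analysis:
Refine partition for ~:
  π0 = {{0,1,2,3,4,5,6,7,8}}
  π1 = {{0},{1,2},{3},{4,5},{6,7},{8}}
  π2 = {{0},{1,2},{3},{4},{5},{6},{7},{8}}
Fixed point at round 3; 8 class(es).
[4]={4}  [1]={1,2}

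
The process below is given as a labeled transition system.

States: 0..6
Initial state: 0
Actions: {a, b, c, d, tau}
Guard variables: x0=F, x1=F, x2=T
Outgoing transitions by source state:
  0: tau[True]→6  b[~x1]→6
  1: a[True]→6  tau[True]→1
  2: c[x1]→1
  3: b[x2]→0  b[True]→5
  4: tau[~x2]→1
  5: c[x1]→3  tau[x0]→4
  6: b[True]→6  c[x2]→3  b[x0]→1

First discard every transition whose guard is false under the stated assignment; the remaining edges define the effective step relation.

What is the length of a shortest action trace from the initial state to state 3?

Answer: 2

Trace:
Breadth-first toward 3:
  L0 = {0}
  L1 = {6}
  L2 = {3}
3 enters at depth 2; path b·c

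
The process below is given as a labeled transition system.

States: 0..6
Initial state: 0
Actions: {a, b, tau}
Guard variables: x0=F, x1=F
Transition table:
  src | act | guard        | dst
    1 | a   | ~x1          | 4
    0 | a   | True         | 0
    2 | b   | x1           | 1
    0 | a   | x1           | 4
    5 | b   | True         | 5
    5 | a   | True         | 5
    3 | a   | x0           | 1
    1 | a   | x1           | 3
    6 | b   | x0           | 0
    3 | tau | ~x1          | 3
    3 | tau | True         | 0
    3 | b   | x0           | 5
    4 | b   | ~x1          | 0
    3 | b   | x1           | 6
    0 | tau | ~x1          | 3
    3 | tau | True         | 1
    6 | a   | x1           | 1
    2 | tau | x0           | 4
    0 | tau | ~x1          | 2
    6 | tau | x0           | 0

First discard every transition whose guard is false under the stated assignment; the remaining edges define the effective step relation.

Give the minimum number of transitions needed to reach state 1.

Layered search for 1:
  depth 0: {0}
  depth 1: {2,3}
  depth 2: {1}
depth(1)=2, e.g. tau·tau

Answer: 2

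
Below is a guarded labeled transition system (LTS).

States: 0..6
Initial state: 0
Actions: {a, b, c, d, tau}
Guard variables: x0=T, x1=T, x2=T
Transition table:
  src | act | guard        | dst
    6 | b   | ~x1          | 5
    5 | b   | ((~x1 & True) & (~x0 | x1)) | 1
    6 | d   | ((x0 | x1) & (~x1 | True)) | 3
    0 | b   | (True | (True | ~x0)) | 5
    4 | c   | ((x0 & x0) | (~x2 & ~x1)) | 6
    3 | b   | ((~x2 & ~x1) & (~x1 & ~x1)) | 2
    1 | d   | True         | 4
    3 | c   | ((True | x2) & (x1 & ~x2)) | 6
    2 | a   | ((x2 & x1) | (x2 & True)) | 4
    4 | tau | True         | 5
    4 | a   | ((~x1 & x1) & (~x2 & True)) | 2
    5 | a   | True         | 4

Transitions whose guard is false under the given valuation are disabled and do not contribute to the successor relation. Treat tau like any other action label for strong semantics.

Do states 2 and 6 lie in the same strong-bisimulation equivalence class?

Refine partition for ~:
  round 0: {{0,1,2,3,4,5,6}}
  round 1: {{0},{1,6},{2,5},{3},{4}}
  round 2: {{0},{1},{2,5},{3},{4},{6}}
6 equivalence class(es) (converged in 3)
2∈{2,5}, 6∈{6}

Answer: NOT BISIMILAR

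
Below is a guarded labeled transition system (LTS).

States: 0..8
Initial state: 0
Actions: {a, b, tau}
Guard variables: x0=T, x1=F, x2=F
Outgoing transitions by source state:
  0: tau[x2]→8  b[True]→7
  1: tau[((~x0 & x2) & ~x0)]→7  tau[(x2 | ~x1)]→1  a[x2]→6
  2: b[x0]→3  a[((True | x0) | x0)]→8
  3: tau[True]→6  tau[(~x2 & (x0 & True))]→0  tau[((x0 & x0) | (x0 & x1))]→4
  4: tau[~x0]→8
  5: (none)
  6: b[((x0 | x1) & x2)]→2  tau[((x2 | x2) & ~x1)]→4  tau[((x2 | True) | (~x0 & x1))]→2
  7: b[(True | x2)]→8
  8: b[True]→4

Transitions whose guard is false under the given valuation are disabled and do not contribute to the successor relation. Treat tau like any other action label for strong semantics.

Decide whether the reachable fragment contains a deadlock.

Answer: DEADLOCK at state 4

Working:
Reach set: {0,4,7,8}
  0: b→7  [1 out]
  4: ∅  [STUCK]
  7: b→8  [1 out]
  8: b→4  [1 out]
trace reaching 4: b·b·b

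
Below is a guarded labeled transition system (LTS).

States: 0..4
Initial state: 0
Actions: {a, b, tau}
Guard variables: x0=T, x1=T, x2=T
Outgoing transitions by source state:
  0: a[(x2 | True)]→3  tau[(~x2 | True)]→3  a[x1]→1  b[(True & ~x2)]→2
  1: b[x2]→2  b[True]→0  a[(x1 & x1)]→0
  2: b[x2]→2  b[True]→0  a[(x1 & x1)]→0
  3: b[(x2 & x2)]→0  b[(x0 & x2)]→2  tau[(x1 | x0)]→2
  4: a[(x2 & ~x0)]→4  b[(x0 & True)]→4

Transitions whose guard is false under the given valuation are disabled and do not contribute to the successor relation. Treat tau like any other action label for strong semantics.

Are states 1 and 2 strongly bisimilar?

Compute ~ classes (split until stable):
  P[0] = {{0,1,2,3,4}}
  P[1] = {{0},{1,2},{3},{4}}
Fixed point at round 2; 4 class(es).
[1]={1,2}  [2]={1,2}

Answer: BISIMILAR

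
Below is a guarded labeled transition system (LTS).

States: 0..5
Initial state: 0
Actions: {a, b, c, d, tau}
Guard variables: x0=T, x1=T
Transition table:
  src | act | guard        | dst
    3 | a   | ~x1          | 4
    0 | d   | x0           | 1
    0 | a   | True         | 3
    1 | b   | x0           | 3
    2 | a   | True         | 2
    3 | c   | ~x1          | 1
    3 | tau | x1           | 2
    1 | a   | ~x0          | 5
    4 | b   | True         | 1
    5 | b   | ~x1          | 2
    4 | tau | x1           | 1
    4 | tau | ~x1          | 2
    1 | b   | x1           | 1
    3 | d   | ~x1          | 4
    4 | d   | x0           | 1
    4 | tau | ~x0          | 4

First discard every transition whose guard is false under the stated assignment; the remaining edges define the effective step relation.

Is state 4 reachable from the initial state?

9 transition(s) survive guard evaluation.
Layer 0: {0}
Layer 1: {1,3}  cumulative {0,1,3}
Layer 2: {2}  cumulative {0,1,2,3}
Reachable = {0,1,2,3}

Answer: UNREACHABLE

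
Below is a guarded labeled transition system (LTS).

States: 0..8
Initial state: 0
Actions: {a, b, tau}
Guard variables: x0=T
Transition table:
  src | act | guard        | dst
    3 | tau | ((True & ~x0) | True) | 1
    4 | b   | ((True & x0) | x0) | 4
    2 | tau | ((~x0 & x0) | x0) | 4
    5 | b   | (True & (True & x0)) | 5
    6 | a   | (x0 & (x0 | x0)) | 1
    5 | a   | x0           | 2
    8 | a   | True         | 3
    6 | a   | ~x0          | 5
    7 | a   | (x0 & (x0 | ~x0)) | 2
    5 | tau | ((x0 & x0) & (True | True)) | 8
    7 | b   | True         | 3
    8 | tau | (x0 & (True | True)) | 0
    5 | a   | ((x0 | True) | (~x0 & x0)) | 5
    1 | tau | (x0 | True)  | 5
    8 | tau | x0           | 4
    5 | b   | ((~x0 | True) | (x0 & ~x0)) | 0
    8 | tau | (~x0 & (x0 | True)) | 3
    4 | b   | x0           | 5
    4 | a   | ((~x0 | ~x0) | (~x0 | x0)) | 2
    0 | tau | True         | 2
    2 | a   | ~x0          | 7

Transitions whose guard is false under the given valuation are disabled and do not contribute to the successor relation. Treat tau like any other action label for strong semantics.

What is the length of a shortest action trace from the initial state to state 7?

Answer: UNREACHABLE

Working:
Layered search for 7:
  depth 0: {0}
  depth 1: {2}
  depth 2: {4}
  depth 3: {5}
  depth 4: {8}
  depth 5: {3}
  depth 6: {1}
7 never appears.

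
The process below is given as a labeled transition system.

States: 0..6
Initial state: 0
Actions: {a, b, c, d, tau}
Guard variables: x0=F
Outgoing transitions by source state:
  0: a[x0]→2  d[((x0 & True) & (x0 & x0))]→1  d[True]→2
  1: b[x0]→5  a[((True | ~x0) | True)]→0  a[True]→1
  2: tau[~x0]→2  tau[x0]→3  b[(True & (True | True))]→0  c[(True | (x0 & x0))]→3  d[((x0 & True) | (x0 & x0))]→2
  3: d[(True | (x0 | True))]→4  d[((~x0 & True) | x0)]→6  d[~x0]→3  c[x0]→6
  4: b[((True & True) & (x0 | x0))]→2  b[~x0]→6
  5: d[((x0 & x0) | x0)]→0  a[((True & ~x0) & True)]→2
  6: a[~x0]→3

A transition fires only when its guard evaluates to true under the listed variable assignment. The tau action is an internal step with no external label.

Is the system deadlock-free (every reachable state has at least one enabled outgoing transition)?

Answer: DEADLOCK-FREE

Trace:
Reachable = {0,2,3,4,6}
  0: d→2  [deg 1]
  2: b→0  c→3  tau→2  [deg 3]
  3: d→3  d→4  d→6  [deg 3]
  4: b→6  [deg 1]
  6: a→3  [deg 1]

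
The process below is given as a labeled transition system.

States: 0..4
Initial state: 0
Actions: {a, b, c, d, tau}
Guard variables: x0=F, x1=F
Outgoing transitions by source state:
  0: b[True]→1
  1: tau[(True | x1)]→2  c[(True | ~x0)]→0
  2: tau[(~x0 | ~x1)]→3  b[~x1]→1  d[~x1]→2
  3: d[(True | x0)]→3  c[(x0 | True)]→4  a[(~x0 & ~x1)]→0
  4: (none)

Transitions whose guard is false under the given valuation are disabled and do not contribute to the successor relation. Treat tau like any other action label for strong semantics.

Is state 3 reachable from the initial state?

9 transition(s) survive guard evaluation.
L0 = {0}
L1 = {1}  cumulative {0,1}
L2 = {2}  cumulative {0,1,2}
L3 = {3}  cumulative {0,1,2,3}
L4 = {4}  cumulative {0,1,2,3,4}
Reach set: {0,1,2,3,4}
witness 3: b·tau·tau

Answer: REACHABLE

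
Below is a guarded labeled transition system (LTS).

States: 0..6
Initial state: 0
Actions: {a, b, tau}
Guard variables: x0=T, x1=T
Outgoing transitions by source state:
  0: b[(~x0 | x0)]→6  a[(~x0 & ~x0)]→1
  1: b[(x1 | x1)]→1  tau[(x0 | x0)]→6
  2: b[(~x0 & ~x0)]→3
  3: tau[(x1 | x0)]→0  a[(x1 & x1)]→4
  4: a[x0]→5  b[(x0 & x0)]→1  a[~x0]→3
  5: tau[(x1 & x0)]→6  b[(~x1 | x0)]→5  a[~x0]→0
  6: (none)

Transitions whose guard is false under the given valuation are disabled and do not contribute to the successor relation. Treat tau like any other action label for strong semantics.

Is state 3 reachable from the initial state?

Guard filter leaves 9 enabled edge(s).
depth 0: {0}
depth 1: {6}  total {0,6}
Reach set: {0,6}

Answer: UNREACHABLE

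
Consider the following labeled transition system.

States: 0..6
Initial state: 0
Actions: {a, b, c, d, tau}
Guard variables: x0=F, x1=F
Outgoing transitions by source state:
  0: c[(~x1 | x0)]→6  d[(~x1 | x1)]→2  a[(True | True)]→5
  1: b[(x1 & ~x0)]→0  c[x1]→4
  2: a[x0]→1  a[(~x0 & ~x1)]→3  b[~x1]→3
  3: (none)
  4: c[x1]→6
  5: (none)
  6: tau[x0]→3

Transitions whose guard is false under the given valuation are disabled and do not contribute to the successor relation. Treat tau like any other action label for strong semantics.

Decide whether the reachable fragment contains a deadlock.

Answer: DEADLOCK at state 3

Working:
Reachable = {0,2,3,5,6}
  0: a→5  c→6  d→2  [3 exit(s)]
  2: a→3  b→3  [2 exit(s)]
  3: ∅  [no exit]
  5: ∅  [no exit]
  6: ∅  [no exit]
witness 3: d·a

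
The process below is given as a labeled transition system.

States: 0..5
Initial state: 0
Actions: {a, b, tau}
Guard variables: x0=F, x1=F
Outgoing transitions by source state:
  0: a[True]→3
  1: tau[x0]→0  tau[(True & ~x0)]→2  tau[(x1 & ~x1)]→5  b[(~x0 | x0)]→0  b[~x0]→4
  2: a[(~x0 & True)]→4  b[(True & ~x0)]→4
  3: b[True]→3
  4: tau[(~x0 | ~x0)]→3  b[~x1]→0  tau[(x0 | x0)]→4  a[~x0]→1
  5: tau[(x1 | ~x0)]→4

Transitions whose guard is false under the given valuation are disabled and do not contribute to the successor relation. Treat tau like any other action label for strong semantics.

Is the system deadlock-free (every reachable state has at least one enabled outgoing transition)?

R = {0,3}
  0: a→3  [deg 1]
  3: b→3  [deg 1]

Answer: DEADLOCK-FREE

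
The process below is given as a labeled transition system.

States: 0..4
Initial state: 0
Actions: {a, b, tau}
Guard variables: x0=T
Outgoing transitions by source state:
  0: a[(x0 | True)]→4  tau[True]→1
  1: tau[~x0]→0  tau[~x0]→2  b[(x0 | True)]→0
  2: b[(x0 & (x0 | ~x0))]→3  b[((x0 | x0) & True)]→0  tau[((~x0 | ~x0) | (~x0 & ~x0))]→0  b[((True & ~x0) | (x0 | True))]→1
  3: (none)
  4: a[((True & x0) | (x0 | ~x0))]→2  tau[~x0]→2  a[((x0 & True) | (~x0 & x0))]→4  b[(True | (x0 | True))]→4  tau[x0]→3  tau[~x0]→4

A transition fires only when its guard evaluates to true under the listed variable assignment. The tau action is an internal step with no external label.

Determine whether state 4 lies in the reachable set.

Guard filter leaves 10 enabled edge(s).
L0 = {0}
L1 = {1,4}  total {0,1,4}
L2 = {2,3}  total {0,1,2,3,4}
Reachable = {0,1,2,3,4}
witness 4: a

Answer: REACHABLE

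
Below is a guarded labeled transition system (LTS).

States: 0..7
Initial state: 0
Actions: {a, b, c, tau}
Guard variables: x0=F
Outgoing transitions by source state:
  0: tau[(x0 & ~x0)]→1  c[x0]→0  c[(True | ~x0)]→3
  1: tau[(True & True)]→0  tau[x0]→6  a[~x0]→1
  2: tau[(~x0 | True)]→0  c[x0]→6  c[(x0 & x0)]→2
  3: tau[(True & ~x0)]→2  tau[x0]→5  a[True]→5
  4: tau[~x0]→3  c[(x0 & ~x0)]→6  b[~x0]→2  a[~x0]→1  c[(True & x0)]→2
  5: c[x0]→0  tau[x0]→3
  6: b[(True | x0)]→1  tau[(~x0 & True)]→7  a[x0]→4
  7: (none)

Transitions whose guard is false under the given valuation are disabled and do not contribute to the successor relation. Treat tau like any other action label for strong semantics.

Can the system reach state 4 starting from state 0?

Guard filter leaves 11 enabled edge(s).
Layer 0: {0}
Layer 1: {3}  cumulative {0,3}
Layer 2: {2,5}  cumulative {0,2,3,5}
Reach set: {0,2,3,5}

Answer: UNREACHABLE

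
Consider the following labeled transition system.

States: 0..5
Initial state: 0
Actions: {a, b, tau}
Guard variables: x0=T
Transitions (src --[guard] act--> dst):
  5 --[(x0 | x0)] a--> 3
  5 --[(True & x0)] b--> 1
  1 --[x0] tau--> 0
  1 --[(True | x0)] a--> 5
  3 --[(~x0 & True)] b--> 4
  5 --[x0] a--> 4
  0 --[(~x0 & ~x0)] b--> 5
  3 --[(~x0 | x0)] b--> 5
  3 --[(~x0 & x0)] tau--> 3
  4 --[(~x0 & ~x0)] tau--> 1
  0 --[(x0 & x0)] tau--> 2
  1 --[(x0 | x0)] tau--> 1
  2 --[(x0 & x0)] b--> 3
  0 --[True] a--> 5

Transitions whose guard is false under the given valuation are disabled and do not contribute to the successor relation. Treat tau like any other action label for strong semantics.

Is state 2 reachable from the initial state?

10 transition(s) survive guard evaluation.
Layer 0: {0}
Layer 1: {2,5}  total {0,2,5}
Layer 2: {1,3,4}  total {0,1,2,3,4,5}
R = {0,1,2,3,4,5}
trace reaching 2: tau

Answer: REACHABLE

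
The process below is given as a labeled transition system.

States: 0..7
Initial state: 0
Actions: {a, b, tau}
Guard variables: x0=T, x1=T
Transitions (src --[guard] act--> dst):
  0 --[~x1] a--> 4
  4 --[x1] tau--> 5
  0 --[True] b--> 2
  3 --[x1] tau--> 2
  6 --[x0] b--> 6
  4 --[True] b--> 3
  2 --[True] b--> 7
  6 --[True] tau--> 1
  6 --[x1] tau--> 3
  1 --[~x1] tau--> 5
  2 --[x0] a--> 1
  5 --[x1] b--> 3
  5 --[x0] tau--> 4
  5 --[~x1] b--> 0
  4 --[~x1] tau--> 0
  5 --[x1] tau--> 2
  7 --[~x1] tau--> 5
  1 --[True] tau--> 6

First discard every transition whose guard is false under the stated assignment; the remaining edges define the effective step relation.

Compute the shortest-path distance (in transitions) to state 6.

Layered search for 6:
  depth 0: {0}
  depth 1: {2}
  depth 2: {1,7}
  depth 3: {6}
depth(6)=3, e.g. b·a·tau

Answer: 3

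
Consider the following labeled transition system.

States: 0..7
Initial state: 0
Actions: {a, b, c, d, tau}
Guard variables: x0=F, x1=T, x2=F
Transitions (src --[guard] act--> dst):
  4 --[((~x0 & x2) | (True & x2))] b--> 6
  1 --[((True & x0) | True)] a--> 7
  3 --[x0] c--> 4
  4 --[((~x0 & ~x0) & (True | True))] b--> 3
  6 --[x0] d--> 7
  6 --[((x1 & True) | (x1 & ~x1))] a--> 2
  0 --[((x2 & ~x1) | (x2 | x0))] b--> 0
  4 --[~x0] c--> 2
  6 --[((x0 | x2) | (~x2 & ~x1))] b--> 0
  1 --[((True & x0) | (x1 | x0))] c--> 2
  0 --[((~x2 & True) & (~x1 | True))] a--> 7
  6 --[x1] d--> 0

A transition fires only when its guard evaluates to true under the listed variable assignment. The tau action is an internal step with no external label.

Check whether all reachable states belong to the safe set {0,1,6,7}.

Answer: INVARIANT HOLDS

Analysis:
Inv-set: {0,1,6,7}
Reachable = {0,7}
  0: ok
  7: ok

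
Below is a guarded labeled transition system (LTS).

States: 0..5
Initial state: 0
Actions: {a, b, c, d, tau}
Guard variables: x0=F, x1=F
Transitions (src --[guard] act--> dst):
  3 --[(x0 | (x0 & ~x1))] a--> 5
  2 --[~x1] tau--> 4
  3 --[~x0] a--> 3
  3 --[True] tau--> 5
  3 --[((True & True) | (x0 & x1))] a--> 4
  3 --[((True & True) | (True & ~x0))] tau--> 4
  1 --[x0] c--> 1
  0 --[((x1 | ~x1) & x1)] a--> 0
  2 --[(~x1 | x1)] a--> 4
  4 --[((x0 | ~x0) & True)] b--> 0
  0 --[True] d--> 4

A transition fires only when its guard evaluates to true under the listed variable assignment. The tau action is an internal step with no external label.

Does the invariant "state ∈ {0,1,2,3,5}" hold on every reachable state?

Answer: INVARIANT VIOLATED at state 4

Analysis:
Safe = {0,1,2,3,5}
Reach set: {0,4}
  0: ✓
  4: VIOLATES
counterexample path to 4: d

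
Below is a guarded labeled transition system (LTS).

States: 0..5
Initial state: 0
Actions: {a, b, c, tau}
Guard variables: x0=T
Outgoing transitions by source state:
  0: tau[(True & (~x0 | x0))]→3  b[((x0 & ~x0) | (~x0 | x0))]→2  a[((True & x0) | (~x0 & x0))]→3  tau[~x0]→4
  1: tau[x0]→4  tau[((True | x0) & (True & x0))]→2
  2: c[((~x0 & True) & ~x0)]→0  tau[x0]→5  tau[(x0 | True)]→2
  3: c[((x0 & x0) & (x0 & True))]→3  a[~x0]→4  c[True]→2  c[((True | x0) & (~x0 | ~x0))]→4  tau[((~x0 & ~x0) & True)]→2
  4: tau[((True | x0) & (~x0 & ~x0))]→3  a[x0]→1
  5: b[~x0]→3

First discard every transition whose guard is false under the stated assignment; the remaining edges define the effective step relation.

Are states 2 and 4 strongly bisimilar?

Refine partition for ~:
  round 0: {{0,1,2,3,4,5}}
  round 1: {{0},{1,2},{3},{4},{5}}
  round 2: {{0},{1},{2},{3},{4},{5}}
6 equivalence class(es) (converged in 3)
class of 2: {2}; class of 4: {4}

Answer: NOT BISIMILAR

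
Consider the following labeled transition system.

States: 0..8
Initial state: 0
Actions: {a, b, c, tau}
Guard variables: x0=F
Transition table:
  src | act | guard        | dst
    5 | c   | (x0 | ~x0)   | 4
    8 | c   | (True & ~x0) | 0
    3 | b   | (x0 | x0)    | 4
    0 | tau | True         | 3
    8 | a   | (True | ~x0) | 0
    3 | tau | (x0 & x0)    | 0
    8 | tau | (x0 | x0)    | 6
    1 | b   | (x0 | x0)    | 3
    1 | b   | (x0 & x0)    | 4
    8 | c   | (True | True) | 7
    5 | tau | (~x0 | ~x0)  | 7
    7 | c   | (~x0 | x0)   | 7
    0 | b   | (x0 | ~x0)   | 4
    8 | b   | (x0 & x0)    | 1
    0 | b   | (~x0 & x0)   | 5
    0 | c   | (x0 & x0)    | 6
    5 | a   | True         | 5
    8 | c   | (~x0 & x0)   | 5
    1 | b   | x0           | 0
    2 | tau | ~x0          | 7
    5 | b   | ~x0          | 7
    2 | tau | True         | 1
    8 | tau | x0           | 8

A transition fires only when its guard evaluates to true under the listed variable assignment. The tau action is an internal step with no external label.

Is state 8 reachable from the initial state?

After dropping false guards: 12 live edges.
Layer 0: {0}
Layer 1: {3,4}  total {0,3,4}
Reach set: {0,3,4}

Answer: UNREACHABLE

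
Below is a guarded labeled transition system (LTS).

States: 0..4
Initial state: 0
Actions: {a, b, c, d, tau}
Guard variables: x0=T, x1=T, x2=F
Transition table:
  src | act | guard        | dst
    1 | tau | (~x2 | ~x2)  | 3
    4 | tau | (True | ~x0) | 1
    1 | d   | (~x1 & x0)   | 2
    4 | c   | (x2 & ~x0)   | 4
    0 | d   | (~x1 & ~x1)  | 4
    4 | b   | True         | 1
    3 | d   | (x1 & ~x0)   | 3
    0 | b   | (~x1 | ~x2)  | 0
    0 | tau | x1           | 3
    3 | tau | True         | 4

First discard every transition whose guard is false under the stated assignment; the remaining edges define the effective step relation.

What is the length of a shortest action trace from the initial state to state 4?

Answer: 2

Analysis:
BFS to 4:
  L0 = {0}
  L1 = {3}
  L2 = {4}
4 enters at depth 2; path tau·tau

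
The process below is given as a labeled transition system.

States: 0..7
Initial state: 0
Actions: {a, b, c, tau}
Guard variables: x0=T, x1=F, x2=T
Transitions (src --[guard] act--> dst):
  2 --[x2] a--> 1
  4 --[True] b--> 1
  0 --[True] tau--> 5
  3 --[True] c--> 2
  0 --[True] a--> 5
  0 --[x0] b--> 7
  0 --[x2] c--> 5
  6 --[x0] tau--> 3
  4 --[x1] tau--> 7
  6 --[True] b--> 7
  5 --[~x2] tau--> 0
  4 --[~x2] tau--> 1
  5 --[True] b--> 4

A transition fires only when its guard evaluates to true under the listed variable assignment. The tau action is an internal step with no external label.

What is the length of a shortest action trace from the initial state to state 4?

Breadth-first toward 4:
  L0 = {0}
  L1 = {5,7}
  L2 = {4}
4 enters at depth 2; path a·b

Answer: 2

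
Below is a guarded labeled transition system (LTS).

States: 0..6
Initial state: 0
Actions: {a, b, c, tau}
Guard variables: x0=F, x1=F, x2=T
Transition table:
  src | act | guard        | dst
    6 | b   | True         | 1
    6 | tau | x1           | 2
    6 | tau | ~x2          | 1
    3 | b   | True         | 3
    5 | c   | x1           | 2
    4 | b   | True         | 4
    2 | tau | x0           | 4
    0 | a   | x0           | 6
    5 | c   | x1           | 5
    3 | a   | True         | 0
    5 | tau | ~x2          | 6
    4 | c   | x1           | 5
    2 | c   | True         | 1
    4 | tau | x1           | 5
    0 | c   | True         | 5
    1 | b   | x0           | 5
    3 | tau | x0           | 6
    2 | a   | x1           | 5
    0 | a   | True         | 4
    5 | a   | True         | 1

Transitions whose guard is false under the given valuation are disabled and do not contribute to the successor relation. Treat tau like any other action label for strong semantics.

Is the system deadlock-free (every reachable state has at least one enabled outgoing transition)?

R = {0,1,4,5}
  0: a→4  c→5  [2 out]
  1: ∅  [no exit]
  4: b→4  [1 out]
  5: a→1  [1 out]
witness 1: c·a

Answer: DEADLOCK at state 1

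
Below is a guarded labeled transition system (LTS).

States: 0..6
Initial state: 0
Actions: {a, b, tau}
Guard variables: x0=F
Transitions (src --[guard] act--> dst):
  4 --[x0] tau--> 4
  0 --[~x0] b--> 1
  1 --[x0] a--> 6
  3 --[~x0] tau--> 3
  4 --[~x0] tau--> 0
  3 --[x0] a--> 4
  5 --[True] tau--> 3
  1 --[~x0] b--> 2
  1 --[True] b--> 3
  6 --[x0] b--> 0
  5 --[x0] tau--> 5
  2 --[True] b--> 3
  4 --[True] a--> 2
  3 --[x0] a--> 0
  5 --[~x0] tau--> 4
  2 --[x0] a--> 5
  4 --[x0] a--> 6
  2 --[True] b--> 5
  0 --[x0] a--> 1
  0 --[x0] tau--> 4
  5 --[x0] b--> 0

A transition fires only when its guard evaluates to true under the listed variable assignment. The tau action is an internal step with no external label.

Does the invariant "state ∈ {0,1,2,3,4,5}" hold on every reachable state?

Answer: INVARIANT HOLDS

Working:
Safe = {0,1,2,3,4,5}
R = {0,1,2,3,4,5}
  0: ✓
  1: ✓
  2: ✓
  3: ✓
  4: ✓
  5: ✓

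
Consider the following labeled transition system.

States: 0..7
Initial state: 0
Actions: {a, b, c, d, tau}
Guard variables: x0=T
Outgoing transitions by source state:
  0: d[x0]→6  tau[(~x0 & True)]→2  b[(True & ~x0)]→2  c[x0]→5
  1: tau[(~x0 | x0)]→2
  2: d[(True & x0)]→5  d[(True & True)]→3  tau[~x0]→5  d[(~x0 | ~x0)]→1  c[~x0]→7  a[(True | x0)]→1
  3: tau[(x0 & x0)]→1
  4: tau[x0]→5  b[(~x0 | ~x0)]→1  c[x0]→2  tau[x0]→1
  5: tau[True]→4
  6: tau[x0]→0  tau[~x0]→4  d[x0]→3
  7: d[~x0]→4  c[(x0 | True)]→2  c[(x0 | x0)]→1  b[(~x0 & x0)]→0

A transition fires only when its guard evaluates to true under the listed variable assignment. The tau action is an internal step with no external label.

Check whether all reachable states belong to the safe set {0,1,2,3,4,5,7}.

Answer: INVARIANT VIOLATED at state 6

Analysis:
Inv-set: {0,1,2,3,4,5,7}
R = {0,1,2,3,4,5,6}
  0: ✓
  1: ✓
  2: ✓
  3: ✓
  4: ✓
  5: ✓
  6: VIOLATES
witness against invariant: d → 6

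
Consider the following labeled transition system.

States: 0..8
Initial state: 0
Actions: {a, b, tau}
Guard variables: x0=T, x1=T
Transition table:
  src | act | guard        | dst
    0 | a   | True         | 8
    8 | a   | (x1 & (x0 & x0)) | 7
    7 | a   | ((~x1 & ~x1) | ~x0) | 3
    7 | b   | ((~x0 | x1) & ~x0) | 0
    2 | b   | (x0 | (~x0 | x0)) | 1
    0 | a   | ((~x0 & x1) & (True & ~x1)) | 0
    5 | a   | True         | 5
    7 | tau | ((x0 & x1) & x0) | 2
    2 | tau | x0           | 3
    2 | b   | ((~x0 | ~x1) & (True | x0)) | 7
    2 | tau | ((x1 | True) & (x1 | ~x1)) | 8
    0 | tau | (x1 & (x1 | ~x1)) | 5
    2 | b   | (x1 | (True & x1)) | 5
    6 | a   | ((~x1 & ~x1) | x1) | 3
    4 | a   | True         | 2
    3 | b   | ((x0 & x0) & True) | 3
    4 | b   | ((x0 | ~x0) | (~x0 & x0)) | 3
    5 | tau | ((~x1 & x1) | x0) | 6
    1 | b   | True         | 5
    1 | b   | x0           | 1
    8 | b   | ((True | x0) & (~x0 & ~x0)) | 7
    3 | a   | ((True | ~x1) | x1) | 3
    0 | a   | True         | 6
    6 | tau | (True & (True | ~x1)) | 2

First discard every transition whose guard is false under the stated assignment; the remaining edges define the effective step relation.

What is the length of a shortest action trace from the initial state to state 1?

Breadth-first toward 1:
  Layer 0: {0}
  Layer 1: {5,6,8}
  Layer 2: {2,3,7}
  Layer 3: {1}
depth(1)=3, e.g. a·tau·b

Answer: 3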